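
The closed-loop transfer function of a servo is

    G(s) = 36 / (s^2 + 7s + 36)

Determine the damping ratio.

Compare the denominator to the standard form s^2 + 2ζωₙs + ωₙ².
ωₙ² = 36, so ωₙ = 6 rad/s.
2ζωₙ = 7, so ζ = 7/(2·6) ≈ 0.5833.
With ζ = 0.5833 the response is underdamped.

ζ ≈ 0.5833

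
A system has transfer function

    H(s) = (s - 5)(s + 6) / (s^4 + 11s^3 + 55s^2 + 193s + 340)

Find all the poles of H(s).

s = -4, -1 + 4j, -1 - 4j, -5

The poles are the roots of the denominator s^4 + 11s^3 + 55s^2 + 193s + 340 = 0.
Trying s = -4: the polynomial evaluates to 0, so (s + 4) is a factor.
Dividing out leaves s^3 + 7s^2 + 27s + 85 = 0.
This factors further as (s^2 + 2s + 17)(s + 5) = 0.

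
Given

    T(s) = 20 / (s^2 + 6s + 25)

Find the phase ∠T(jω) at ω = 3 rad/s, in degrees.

∠T(j3) ≈ -48.37°

At s = j3: numerator = 20, denominator = 16 + j18.
∠T = ∠num − ∠den = 0° − (48.366°) = -48.37°.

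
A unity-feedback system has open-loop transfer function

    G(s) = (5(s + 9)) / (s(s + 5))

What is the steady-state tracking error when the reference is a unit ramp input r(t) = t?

e_ss = 0.1111

G(s) has one pole at the origin.
This is a Type 1 system. Kv = lim_{s→0} s·G(s) = 45/5 = 9.
e_ss = 1/Kv = 1/(9) = 1/9 ≈ 0.1111.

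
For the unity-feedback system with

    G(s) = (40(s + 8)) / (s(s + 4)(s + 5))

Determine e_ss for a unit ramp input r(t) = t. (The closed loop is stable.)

e_ss = 0.06250

G(s) has one pole at the origin.
This is a Type 1 system. Kv = lim_{s→0} s·G(s) = 320/20 = 16.
e_ss = 1/Kv = 1/(16) = 1/16 ≈ 0.06250.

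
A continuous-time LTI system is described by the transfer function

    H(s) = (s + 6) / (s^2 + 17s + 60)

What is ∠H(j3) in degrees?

∠H(j3) ≈ -18.43°

At s = j3: numerator = 6 + j3, denominator = 51 + j51.
∠H = ∠num − ∠den = 26.565° − (45°) = -18.43°.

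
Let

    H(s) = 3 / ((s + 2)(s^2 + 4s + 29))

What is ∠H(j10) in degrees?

At s = j10: numerator = 3, denominator = -542 - j630.
∠H = ∠num − ∠den = 0° − (-130.71°) = 130.7°.

∠H(j10) ≈ 130.7°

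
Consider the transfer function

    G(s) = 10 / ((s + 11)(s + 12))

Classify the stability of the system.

stable

The poles can be read from the denominator factors: s = -11, -12.
Since all poles lie strictly in the left half-plane, the system is stable.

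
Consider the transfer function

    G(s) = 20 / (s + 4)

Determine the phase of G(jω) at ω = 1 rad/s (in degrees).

∠G(j1) ≈ -14.04°

At s = j1: numerator = 20, denominator = 4 + j1.
∠G = ∠num − ∠den = 0° − (14.036°) = -14.04°.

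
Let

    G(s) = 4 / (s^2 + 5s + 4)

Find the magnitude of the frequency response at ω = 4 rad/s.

|G(j4)| ≈ 0.1715

Substitute s = j4: numerator = 4, denominator = -12 + j20.
|G(j4)| = |4| / |-12 + j20| = 4 / 23.324 ≈ 0.1715.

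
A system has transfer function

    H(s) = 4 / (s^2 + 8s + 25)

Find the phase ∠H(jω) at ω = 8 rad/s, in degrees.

∠H(j8) ≈ -121.4°

At s = j8: numerator = 4, denominator = -39 + j64.
∠H = ∠num − ∠den = 0° − (121.36°) = -121.4°.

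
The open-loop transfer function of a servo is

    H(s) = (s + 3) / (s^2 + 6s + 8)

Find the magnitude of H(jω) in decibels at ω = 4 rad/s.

|H(j4)|_dB ≈ -14.1 dB

Substitute s = j4: numerator = 3 + j4, denominator = -8 + j24.
|H(j4)| = |3 + j4| / |-8 + j24| = 5 / 25.298 ≈ 0.1976.
In decibels: 20·log₁₀(0.1976) ≈ -14.1 dB.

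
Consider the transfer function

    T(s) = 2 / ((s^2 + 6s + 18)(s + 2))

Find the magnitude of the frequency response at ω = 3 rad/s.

Substitute s = j3: numerator = 2, denominator = -36 + j63.
|T(j3)| = |2| / |-36 + j63| = 2 / 72.560 ≈ 0.02756.

|T(j3)| ≈ 0.02756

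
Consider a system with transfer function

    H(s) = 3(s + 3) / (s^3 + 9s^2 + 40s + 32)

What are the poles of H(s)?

s = -4 + 4j, -4 - 4j, -1

The poles are the roots of the denominator s^3 + 9s^2 + 40s + 32 = 0.
Trying s = -1: the polynomial evaluates to 0, so (s + 1) is a factor.
Dividing out leaves s^2 + 8s + 32 = 0.
The quadratic formula then gives s = -4 ± 4j.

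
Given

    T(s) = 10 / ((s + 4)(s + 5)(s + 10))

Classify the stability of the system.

The poles can be read from the denominator factors: s = -4, -5, -10.
Since all poles lie strictly in the left half-plane, the system is stable.

stable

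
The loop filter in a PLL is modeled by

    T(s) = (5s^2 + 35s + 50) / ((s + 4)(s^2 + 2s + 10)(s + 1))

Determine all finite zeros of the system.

s = -2, -5

Set the numerator to zero: 5s^2 + 35s + 50 = 0, i.e. 5·(s^2 + 7s + 10) = 0.
Factoring: (s + 2)(s + 5) = 0.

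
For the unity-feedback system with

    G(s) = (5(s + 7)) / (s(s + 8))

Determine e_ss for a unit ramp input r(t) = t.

e_ss = 0.2286

G(s) has one pole at the origin.
This is a Type 1 system. Kv = lim_{s→0} s·G(s) = 35/8.
e_ss = 1/Kv = 1/(35/8) = 8/35 ≈ 0.2286.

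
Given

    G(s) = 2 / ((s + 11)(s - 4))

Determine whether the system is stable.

unstable

The poles can be read from the denominator factors: s = -11, 4.
Since the pole(s) at s = 4 lie in the right half-plane, the system is unstable.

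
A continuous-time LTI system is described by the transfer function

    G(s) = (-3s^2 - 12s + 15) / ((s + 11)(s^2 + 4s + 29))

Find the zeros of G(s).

Set the numerator to zero: -3s^2 - 12s + 15 = 0, i.e. -3·(s^2 + 4s - 5) = 0.
Factoring: (s + 5)(s - 1) = 0.

s = -5, 1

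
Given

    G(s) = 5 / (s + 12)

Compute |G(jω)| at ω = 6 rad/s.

|G(j6)| ≈ 0.3727

Substitute s = j6: numerator = 5, denominator = 12 + j6.
|G(j6)| = |5| / |12 + j6| = 5 / 13.416 ≈ 0.3727.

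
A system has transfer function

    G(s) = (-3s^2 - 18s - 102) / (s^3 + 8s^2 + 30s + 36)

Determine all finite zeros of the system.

s = -3 + 5j, -3 - 5j

Set the numerator to zero: -3s^2 - 18s - 102 = 0, i.e. -3·(s^2 + 6s + 34) = 0.
Factoring: (s^2 + 6s + 34) = 0.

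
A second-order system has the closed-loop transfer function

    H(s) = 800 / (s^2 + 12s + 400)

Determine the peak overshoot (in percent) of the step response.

Comparing s^2 + 12s + 400 to s^2 + 2ζωₙs + ωₙ²: ωₙ = 20 rad/s and ζ = 12/(2·20) = 0.3.
%OS = 100·exp(−πζ/√(1−ζ²)) = 100·exp(−π·0.3/√(1−0.3²)) ≈ 37.2%.

%OS ≈ 37.2%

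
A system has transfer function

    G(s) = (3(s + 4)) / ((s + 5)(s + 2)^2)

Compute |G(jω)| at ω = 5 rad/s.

|G(j5)| ≈ 0.09368

Substitute s = j5: numerator = 12 + j15, denominator = -205 - j5.
|G(j5)| = |12 + j15| / |-205 - j5| = 19.209 / 205.06 ≈ 0.09368.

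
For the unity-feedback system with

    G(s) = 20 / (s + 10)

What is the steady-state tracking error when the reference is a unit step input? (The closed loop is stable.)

G(s) has no poles at the origin.
This is a Type 0 system. Kp = lim_{s→0} G(s) = 20/10 = 2.
e_ss = 1/(1 + Kp) = 1/(1 + 2) = 1/3 ≈ 0.3333.

e_ss = 0.3333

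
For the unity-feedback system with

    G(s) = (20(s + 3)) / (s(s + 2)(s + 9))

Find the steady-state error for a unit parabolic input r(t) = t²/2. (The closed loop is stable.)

e_ss = ∞

G(s) has one pole at the origin.
This is a Type 1 system; Ka = lim_{s→0} s^2·G(s) = 0, so the steady-state error for a parabola input is infinite.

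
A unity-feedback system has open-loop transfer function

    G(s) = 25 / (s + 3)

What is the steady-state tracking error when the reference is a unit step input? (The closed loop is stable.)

e_ss = 0.1071

G(s) has no poles at the origin.
This is a Type 0 system. Kp = lim_{s→0} G(s) = 25/3.
e_ss = 1/(1 + Kp) = 1/(1 + 25/3) = 3/28 ≈ 0.1071.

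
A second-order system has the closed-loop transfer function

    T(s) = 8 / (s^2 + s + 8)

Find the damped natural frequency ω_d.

ω_d ≈ 2.784 rad/s

Comparing s^2 + s + 8 to s^2 + 2ζωₙs + ωₙ²: ωₙ = √8 ≈ 2.828 rad/s and ζ = 1/(2·√8) ≈ 0.1768.
ζωₙ = 1/2 = 0.5, so ω_d = ωₙ√(1−ζ²) = √(ωₙ² − (ζωₙ)²) = √(8 − 0.5²) = √7.75 ≈ 2.784 rad/s.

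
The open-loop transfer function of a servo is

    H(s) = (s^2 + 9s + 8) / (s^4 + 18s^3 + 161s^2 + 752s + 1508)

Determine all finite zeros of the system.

s = -1, -8

Set the numerator to zero: s^2 + 9s + 8 = 0.
Factoring: (s + 1)(s + 8) = 0.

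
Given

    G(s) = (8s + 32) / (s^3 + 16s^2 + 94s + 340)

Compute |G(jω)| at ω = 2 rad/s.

|G(j2)| ≈ 0.1086

Substitute s = j2: numerator = 32 + j16, denominator = 276 + j180.
|G(j2)| = |32 + j16| / |276 + j180| = 35.777 / 329.51 ≈ 0.1086.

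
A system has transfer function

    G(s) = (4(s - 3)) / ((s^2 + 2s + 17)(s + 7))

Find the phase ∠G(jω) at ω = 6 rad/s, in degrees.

At s = j6: numerator = -12 + j24, denominator = -205 - j30.
∠G = ∠num − ∠den = 116.57° − (-171.67°) = 288.2°, which wraps to -71.76°.

∠G(j6) ≈ -71.76°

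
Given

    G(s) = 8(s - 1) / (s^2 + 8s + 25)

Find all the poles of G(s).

The poles are the roots of the denominator s^2 + 8s + 25 = 0.
Using the quadratic formula: s = (-8 ± √(-36))/2 = -4 ± 3j.

s = -4 ± 3j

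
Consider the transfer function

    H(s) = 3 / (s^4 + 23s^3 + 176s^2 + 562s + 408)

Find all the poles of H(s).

The poles are the roots of the denominator s^4 + 23s^3 + 176s^2 + 562s + 408 = 0.
Trying s = -12: the polynomial evaluates to 0, so (s + 12) is a factor.
Dividing out leaves s^3 + 11s^2 + 44s + 34 = 0.
This factors further as (s^2 + 10s + 34)(s + 1) = 0.

s = -5 + 3j, -5 - 3j, -12, -1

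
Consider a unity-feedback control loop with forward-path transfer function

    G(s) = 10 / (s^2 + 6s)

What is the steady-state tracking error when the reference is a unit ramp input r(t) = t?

G(s) has one pole at the origin.
This is a Type 1 system. Kv = lim_{s→0} s·G(s) = 10/6 = 5/3.
e_ss = 1/Kv = 1/(5/3) = 3/5 ≈ 0.6000.

e_ss = 0.6000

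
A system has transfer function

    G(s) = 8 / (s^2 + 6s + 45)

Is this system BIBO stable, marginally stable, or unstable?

stable

The poles can be read from the denominator factors: s = -3 + 6j, -3 - 6j.
Since all poles lie strictly in the left half-plane, the system is stable.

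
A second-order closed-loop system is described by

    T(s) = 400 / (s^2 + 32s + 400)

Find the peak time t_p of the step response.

t_p ≈ 0.2618 s

Comparing s^2 + 32s + 400 to s^2 + 2ζωₙs + ωₙ²: ωₙ = 20 rad/s and ζ = 32/(2·20) = 0.8.
ζωₙ = 32/2 = 16, so ω_d = ωₙ√(1−ζ²) = √(ωₙ² − (ζωₙ)²) = √(400 − 16²) = √144 = 12 rad/s.
t_p = π/ω_d = π/12 ≈ 0.2618 s.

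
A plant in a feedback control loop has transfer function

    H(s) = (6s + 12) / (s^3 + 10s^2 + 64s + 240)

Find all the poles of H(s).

The poles are the roots of the denominator s^3 + 10s^2 + 64s + 240 = 0.
Trying s = -6: the polynomial evaluates to 0, so (s + 6) is a factor.
Dividing out leaves s^2 + 4s + 40 = 0.
The quadratic formula then gives s = -2 ± 6j.

s = -2 ± 6j, -6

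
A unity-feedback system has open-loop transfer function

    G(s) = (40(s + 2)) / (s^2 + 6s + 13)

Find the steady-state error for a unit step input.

G(s) has no poles at the origin.
This is a Type 0 system. Kp = lim_{s→0} G(s) = 80/13.
e_ss = 1/(1 + Kp) = 1/(1 + 80/13) = 13/93 ≈ 0.1398.

e_ss = 0.1398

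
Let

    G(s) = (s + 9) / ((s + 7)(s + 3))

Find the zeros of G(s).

s = -9

Set the numerator to zero: s + 9 = 0.
So s = -9.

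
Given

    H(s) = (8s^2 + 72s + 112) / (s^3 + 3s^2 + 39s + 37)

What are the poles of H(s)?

The poles are the roots of the denominator s^3 + 3s^2 + 39s + 37 = 0.
Trying s = -1: the polynomial evaluates to 0, so (s + 1) is a factor.
Dividing out leaves s^2 + 2s + 37 = 0.
The quadratic formula then gives s = -1 ± 6j.

s = -1 ± 6j, -1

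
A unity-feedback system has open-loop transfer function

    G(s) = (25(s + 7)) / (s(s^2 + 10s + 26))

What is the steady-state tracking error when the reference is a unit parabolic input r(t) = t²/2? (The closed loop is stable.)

G(s) has one pole at the origin.
This is a Type 1 system; Ka = lim_{s→0} s^2·G(s) = 0, so the steady-state error for a parabola input is infinite.

e_ss = ∞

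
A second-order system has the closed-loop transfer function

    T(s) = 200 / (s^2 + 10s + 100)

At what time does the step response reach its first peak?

t_p ≈ 0.3628 s

Comparing s^2 + 10s + 100 to s^2 + 2ζωₙs + ωₙ²: ωₙ = 10 rad/s and ζ = 10/(2·10) = 0.5.
ζωₙ = 10/2 = 5, so ω_d = ωₙ√(1−ζ²) = √(ωₙ² − (ζωₙ)²) = √(100 − 5²) = √75 ≈ 8.660 rad/s.
t_p = π/ω_d = π/8.660 ≈ 0.3628 s.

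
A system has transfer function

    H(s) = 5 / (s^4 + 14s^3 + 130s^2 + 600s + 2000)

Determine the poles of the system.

s = -2 ± 6j, -5 ± 5j

The poles are the roots of the denominator s^4 + 14s^3 + 130s^2 + 600s + 2000 = 0.
No real roots exist; factor into two real quadratics: (s^2 + 4s + 40)(s^2 + 10s + 50) = 0.
Each quadratic gives a conjugate pair via the quadratic formula.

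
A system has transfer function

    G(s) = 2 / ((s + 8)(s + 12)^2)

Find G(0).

Set s = 0: G(0) = (2) / (1152) = 1/576.

G(0) = 1/576 ≈ 0.001736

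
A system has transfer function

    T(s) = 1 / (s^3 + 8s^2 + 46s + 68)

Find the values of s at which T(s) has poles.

s = -3 ± 5j, -2

The poles are the roots of the denominator s^3 + 8s^2 + 46s + 68 = 0.
Trying s = -2: the polynomial evaluates to 0, so (s + 2) is a factor.
Dividing out leaves s^2 + 6s + 34 = 0.
The quadratic formula then gives s = -3 ± 5j.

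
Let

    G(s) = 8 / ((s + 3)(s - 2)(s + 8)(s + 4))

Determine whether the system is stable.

The poles can be read from the denominator factors: s = -3, 2, -8, -4.
Since the pole(s) at s = 2 lie in the right half-plane, the system is unstable.

unstable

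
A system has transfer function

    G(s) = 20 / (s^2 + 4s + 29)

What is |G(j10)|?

Substitute s = j10: numerator = 20, denominator = -71 + j40.
|G(j10)| = |20| / |-71 + j40| = 20 / 81.492 ≈ 0.2454.

|G(j10)| ≈ 0.2454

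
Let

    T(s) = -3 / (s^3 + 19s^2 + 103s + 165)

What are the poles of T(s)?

The poles are the roots of the denominator s^3 + 19s^2 + 103s + 165 = 0.
Trying s = -3: the polynomial evaluates to 0, so (s + 3) is a factor.
Dividing out leaves s^2 + 16s + 55 = 0.
Factoring the quadratic: (s + 5)(s + 11) = 0.

s = -3, -5, -11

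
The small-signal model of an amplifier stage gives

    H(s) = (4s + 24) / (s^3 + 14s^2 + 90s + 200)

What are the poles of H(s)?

s = -5 ± 5j, -4

The poles are the roots of the denominator s^3 + 14s^2 + 90s + 200 = 0.
Trying s = -4: the polynomial evaluates to 0, so (s + 4) is a factor.
Dividing out leaves s^2 + 10s + 50 = 0.
The quadratic formula then gives s = -5 ± 5j.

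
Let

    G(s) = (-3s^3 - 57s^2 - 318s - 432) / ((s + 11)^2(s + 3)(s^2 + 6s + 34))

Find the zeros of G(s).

s = -8, -2, -9

Set the numerator to zero: -3s^3 - 57s^2 - 318s - 432 = 0, i.e. -3·(s^3 + 19s^2 + 106s + 144) = 0.
Factoring: (s + 8)(s + 2)(s + 9) = 0.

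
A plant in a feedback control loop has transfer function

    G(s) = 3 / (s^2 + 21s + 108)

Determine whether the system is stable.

The denominator s^2 + 21s + 108 factors as (s + 12)(s + 9), giving poles at s = -12, -9.
Since all poles lie strictly in the left half-plane, the system is stable.

stable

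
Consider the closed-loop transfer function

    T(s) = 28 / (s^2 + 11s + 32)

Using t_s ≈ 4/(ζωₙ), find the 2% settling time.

t_s ≈ 0.7273 s

Comparing s^2 + 11s + 32 to s^2 + 2ζωₙs + ωₙ²: ωₙ = √32 ≈ 5.657 rad/s and ζ = 11/(2·√32) ≈ 0.9723.
ζωₙ = 11/2 = 5.5, so t_s ≈ 4/(ζωₙ) = 4/5.5 ≈ 0.7273 s.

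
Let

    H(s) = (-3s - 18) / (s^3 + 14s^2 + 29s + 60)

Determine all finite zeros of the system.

s = -6

Set the numerator to zero: -3s - 18 = 0, i.e. -3·(s + 6) = 0.
So s = -6.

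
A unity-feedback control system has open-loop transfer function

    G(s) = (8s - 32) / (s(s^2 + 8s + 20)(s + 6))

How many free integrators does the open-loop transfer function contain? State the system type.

Type 1

The denominator has 1 factor of s at the origin (free integrator), so this is a Type 1 system.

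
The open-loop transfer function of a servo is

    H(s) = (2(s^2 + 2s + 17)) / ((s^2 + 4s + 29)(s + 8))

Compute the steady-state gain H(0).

At s = 0 each factor (s + a) contributes a and each (s^2 + bs + c) contributes c.
H(0) = 2·(17) / ((29) · (8)) = 34/232 = 17/116.

H(0) = 17/116 ≈ 0.1466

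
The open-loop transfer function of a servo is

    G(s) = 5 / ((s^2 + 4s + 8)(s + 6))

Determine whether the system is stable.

stable

The poles can be read from the denominator factors: s = -2 ± 2j, -6.
Since all poles lie strictly in the left half-plane, the system is stable.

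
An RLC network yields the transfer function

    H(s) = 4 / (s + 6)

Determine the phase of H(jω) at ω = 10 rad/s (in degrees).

At s = j10: numerator = 4, denominator = 6 + j10.
∠H = ∠num − ∠den = 0° − (59.036°) = -59.04°.

∠H(j10) ≈ -59.04°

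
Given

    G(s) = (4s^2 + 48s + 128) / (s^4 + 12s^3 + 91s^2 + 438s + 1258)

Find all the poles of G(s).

The poles are the roots of the denominator s^4 + 12s^3 + 91s^2 + 438s + 1258 = 0.
No real roots exist; factor into two real quadratics: (s^2 + 2s + 37)(s^2 + 10s + 34) = 0.
Each quadratic gives a conjugate pair via the quadratic formula.

s = -1 + 6j, -1 - 6j, -5 + 3j, -5 - 3j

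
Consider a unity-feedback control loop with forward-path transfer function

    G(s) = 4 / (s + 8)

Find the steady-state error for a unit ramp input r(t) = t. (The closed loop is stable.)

G(s) has no poles at the origin.
This is a Type 0 system; Kv = lim_{s→0} s·G(s) = 0, so the steady-state error for a ramp input is infinite.

e_ss = ∞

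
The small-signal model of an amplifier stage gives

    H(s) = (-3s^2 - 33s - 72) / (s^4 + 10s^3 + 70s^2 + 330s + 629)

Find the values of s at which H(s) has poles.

The poles are the roots of the denominator s^4 + 10s^3 + 70s^2 + 330s + 629 = 0.
No real roots exist; factor into two real quadratics: (s^2 + 2s + 37)(s^2 + 8s + 17) = 0.
Each quadratic gives a conjugate pair via the quadratic formula.

s = -1 + 6j, -1 - 6j, -4 + j, -4 - j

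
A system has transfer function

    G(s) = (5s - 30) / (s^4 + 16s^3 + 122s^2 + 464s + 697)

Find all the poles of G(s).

s = -4 + j, -4 - j, -4 + 5j, -4 - 5j

The poles are the roots of the denominator s^4 + 16s^3 + 122s^2 + 464s + 697 = 0.
No real roots exist; factor into two real quadratics: (s^2 + 8s + 17)(s^2 + 8s + 41) = 0.
Each quadratic gives a conjugate pair via the quadratic formula.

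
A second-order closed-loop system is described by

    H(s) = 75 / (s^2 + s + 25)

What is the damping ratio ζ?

Compare the denominator to the standard form s^2 + 2ζωₙs + ωₙ².
ωₙ² = 25, so ωₙ = 5 rad/s.
2ζωₙ = 1, so ζ = 1/(2·5) = 0.1.

ζ = 0.1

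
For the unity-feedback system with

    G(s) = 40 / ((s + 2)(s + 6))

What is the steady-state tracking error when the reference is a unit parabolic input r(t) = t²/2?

G(s) has no poles at the origin.
This is a Type 0 system; Ka = lim_{s→0} s^2·G(s) = 0, so the steady-state error for a parabola input is infinite.

e_ss = ∞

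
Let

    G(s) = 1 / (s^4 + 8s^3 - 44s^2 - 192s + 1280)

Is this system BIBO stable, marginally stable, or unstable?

unstable

The denominator s^4 + 8s^3 - 44s^2 - 192s + 1280 factors as (s + 8)^2(s^2 - 8s + 20), giving poles at s = -8, -8, 4 + 2j, 4 - 2j.
Since the pole(s) at s = 4 + 2j, 4 - 2j lie in the right half-plane, the system is unstable.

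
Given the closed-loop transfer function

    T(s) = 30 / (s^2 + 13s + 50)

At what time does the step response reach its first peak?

Comparing s^2 + 13s + 50 to s^2 + 2ζωₙs + ωₙ²: ωₙ = √50 ≈ 7.071 rad/s and ζ = 13/(2·√50) ≈ 0.9192.
ζωₙ = 13/2 = 6.5, so ω_d = ωₙ√(1−ζ²) = √(ωₙ² − (ζωₙ)²) = √(50 − 6.5²) = √7.75 ≈ 2.784 rad/s.
t_p = π/ω_d = π/2.784 ≈ 1.128 s.

t_p ≈ 1.128 s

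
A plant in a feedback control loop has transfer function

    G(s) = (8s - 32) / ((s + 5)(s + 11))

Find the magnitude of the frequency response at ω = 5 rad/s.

Substitute s = j5: numerator = -32 + j40, denominator = 30 + j80.
|G(j5)| = |-32 + j40| / |30 + j80| = 51.225 / 85.440 ≈ 0.5995.

|G(j5)| ≈ 0.5995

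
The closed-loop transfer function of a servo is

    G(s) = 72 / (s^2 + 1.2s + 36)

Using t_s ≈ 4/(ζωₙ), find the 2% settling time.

Comparing s^2 + 1.2s + 36 to s^2 + 2ζωₙs + ωₙ²: ωₙ = 6 rad/s and ζ = 1.2/(2·6) = 0.1.
ζωₙ = 1.2/2 = 0.6, so t_s ≈ 4/(ζωₙ) = 4/0.6 ≈ 6.667 s.

t_s ≈ 6.667 s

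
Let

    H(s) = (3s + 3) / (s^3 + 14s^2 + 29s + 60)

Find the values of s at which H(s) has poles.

s = -1 + 2j, -1 - 2j, -12

The poles are the roots of the denominator s^3 + 14s^2 + 29s + 60 = 0.
Trying s = -12: the polynomial evaluates to 0, so (s + 12) is a factor.
Dividing out leaves s^2 + 2s + 5 = 0.
The quadratic formula then gives s = -1 ± 2j.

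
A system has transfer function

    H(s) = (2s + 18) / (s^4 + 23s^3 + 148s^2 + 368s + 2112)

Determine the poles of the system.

s = -11, -12, 4j, -4j

The poles are the roots of the denominator s^4 + 23s^3 + 148s^2 + 368s + 2112 = 0.
Trying s = -11: the polynomial evaluates to 0, so (s + 11) is a factor.
Dividing out leaves s^3 + 12s^2 + 16s + 192 = 0.
This factors further as (s + 12)(s^2 + 16) = 0.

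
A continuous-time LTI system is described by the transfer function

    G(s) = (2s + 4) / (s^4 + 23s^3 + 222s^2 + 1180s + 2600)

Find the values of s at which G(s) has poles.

The poles are the roots of the denominator s^4 + 23s^3 + 222s^2 + 1180s + 2600 = 0.
Trying s = -5: the polynomial evaluates to 0, so (s + 5) is a factor.
Dividing out leaves s^3 + 18s^2 + 132s + 520 = 0.
This factors further as (s^2 + 8s + 52)(s + 10) = 0.

s = -5, -4 + 6j, -4 - 6j, -10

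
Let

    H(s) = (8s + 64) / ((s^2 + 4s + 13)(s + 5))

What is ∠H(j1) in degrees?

∠H(j1) ≈ -22.62°

At s = j1: numerator = 64 + j8, denominator = 56 + j32.
∠H = ∠num − ∠den = 7.1250° − (29.745°) = -22.62°.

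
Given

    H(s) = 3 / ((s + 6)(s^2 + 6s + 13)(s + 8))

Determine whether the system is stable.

The poles can be read from the denominator factors: s = -6, -3 + 2j, -3 - 2j, -8.
Since all poles lie strictly in the left half-plane, the system is stable.

stable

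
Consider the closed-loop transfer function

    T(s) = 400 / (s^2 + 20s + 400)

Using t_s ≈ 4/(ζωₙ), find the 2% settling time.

Comparing s^2 + 20s + 400 to s^2 + 2ζωₙs + ωₙ²: ωₙ = 20 rad/s and ζ = 20/(2·20) = 0.5.
ζωₙ = 20/2 = 10, so t_s ≈ 4/(ζωₙ) = 4/10 = 0.4000 s.

t_s ≈ 0.4000 s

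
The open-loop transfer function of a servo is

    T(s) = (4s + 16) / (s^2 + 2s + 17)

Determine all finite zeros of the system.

s = -4

Set the numerator to zero: 4s + 16 = 0, i.e. 4·(s + 4) = 0.
So s = -4.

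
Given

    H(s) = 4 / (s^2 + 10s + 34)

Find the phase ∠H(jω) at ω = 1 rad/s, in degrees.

At s = j1: numerator = 4, denominator = 33 + j10.
∠H = ∠num − ∠den = 0° − (16.858°) = -16.86°.

∠H(j1) ≈ -16.86°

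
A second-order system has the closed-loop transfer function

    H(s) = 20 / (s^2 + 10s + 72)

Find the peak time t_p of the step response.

t_p ≈ 0.4582 s

Comparing s^2 + 10s + 72 to s^2 + 2ζωₙs + ωₙ²: ωₙ = √72 ≈ 8.485 rad/s and ζ = 10/(2·√72) ≈ 0.5893.
ζωₙ = 10/2 = 5, so ω_d = ωₙ√(1−ζ²) = √(ωₙ² − (ζωₙ)²) = √(72 − 5²) = √47 ≈ 6.856 rad/s.
t_p = π/ω_d = π/6.856 ≈ 0.4582 s.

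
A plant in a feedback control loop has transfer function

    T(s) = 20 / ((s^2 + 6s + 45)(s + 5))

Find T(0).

T(0) = 4/45 ≈ 0.08889

Set s = 0: T(0) = (20) / (225) = 4/45.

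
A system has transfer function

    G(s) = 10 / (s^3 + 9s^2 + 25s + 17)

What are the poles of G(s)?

s = -4 + j, -4 - j, -1

The poles are the roots of the denominator s^3 + 9s^2 + 25s + 17 = 0.
Trying s = -1: the polynomial evaluates to 0, so (s + 1) is a factor.
Dividing out leaves s^2 + 8s + 17 = 0.
The quadratic formula then gives s = -4 ± 1j.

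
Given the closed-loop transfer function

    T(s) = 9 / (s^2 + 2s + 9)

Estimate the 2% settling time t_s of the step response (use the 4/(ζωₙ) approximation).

t_s ≈ 4 s

Comparing s^2 + 2s + 9 to s^2 + 2ζωₙs + ωₙ²: ωₙ = 3 rad/s and ζ = 2/(2·3) ≈ 0.3333.
ζωₙ = 2/2 = 1, so t_s ≈ 4/(ζωₙ) = 4/1 = 4 s.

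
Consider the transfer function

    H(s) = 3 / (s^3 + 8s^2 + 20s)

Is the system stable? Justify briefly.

marginally stable

The denominator s^3 + 8s^2 + 20s factors as s(s^2 + 8s + 20), giving poles at s = 0, -4 ± 2j.
Since the simple pole(s) at s = 0 lie on the jω-axis with none in the right half-plane, the system is marginally stable.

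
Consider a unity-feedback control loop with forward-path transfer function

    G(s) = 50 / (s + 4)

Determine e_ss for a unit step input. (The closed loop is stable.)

e_ss = 0.07407

G(s) has no poles at the origin.
This is a Type 0 system. Kp = lim_{s→0} G(s) = 50/4 = 25/2.
e_ss = 1/(1 + Kp) = 1/(1 + 25/2) = 2/27 ≈ 0.07407.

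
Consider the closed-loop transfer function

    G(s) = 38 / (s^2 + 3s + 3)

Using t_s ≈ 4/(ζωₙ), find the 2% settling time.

Comparing s^2 + 3s + 3 to s^2 + 2ζωₙs + ωₙ²: ωₙ = √3 ≈ 1.732 rad/s and ζ = 3/(2·√3) ≈ 0.8660.
ζωₙ = 3/2 = 1.5, so t_s ≈ 4/(ζωₙ) = 4/1.5 ≈ 2.667 s.

t_s ≈ 2.667 s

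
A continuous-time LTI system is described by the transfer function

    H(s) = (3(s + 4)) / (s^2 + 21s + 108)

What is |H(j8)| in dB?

|H(j8)|_dB ≈ -16.2 dB

Substitute s = j8: numerator = 12 + j24, denominator = 44 + j168.
|H(j8)| = |12 + j24| / |44 + j168| = 26.833 / 173.67 ≈ 0.1545.
In decibels: 20·log₁₀(0.1545) ≈ -16.2 dB.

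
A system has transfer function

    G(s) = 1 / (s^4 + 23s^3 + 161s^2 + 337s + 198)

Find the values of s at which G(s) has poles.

s = -9, -1, -2, -11

The poles are the roots of the denominator s^4 + 23s^3 + 161s^2 + 337s + 198 = 0.
Trying s = -9: the polynomial evaluates to 0, so (s + 9) is a factor.
Dividing out leaves s^3 + 14s^2 + 35s + 22 = 0.
This factors further as (s + 1)(s + 2)(s + 11) = 0.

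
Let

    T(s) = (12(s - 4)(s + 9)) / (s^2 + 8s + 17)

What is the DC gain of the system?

At s = 0 each factor (s + a) contributes a and each (s^2 + bs + c) contributes c.
T(0) = 12·(-4) · (9) / ((17)) = -432/17 = -432/17.

T(0) = -432/17 ≈ -25.41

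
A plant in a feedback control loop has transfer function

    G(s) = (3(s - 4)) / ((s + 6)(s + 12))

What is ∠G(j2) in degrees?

∠G(j2) ≈ 125.5°

At s = j2: numerator = -12 + j6, denominator = 68 + j36.
∠G = ∠num − ∠den = 153.43° − (27.897°) = 125.5°.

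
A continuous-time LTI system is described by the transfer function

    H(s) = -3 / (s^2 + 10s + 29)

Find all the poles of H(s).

s = -5 + 2j, -5 - 2j

The poles are the roots of the denominator s^2 + 10s + 29 = 0.
Using the quadratic formula: s = (-10 ± √(-16))/2 = -5 ± 2j.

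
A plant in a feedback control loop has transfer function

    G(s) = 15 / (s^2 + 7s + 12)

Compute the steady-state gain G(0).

Set s = 0: G(0) = (15) / (12) = 5/4.

G(0) = 5/4 ≈ 1.250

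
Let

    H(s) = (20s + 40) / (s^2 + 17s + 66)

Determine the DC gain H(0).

Set s = 0: H(0) = (40) / (66) = 20/33.

H(0) = 20/33 ≈ 0.6061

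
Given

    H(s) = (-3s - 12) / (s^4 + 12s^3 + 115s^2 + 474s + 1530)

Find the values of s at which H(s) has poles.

The poles are the roots of the denominator s^4 + 12s^3 + 115s^2 + 474s + 1530 = 0.
No real roots exist; factor into two real quadratics: (s^2 + 6s + 34)(s^2 + 6s + 45) = 0.
Each quadratic gives a conjugate pair via the quadratic formula.

s = -3 + 5j, -3 - 5j, -3 + 6j, -3 - 6j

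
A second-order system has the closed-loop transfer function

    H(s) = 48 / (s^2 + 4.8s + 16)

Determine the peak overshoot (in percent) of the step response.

%OS ≈ 9.48%

Comparing s^2 + 4.8s + 16 to s^2 + 2ζωₙs + ωₙ²: ωₙ = 4 rad/s and ζ = 4.8/(2·4) = 0.6.
%OS = 100·exp(−πζ/√(1−ζ²)) = 100·exp(−π·0.6/√(1−0.6²)) ≈ 9.48%.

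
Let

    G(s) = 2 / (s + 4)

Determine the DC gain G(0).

Set s = 0: G(0) = (2) / (4) = 1/2.

G(0) = 1/2 ≈ 0.5000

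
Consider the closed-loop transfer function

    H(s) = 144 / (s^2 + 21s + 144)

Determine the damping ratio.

ζ = 0.875

Compare the denominator to the standard form s^2 + 2ζωₙs + ωₙ².
ωₙ² = 144, so ωₙ = 12 rad/s.
2ζωₙ = 21, so ζ = 21/(2·12) = 0.875.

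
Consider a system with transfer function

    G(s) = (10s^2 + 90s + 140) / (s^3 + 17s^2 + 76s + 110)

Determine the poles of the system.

The poles are the roots of the denominator s^3 + 17s^2 + 76s + 110 = 0.
Trying s = -11: the polynomial evaluates to 0, so (s + 11) is a factor.
Dividing out leaves s^2 + 6s + 10 = 0.
The quadratic formula then gives s = -3 ± 1j.

s = -3 + j, -3 - j, -11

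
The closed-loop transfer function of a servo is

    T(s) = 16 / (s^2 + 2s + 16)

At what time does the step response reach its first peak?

Comparing s^2 + 2s + 16 to s^2 + 2ζωₙs + ωₙ²: ωₙ = 4 rad/s and ζ = 2/(2·4) = 0.25.
ζωₙ = 2/2 = 1, so ω_d = ωₙ√(1−ζ²) = √(ωₙ² − (ζωₙ)²) = √(16 − 1²) = √15 ≈ 3.873 rad/s.
t_p = π/ω_d = π/3.873 ≈ 0.8112 s.

t_p ≈ 0.8112 s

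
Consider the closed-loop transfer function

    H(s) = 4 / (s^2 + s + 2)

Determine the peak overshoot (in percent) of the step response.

Comparing s^2 + s + 2 to s^2 + 2ζωₙs + ωₙ²: ωₙ = √2 ≈ 1.414 rad/s and ζ = 1/(2·√2) ≈ 0.3536.
%OS = 100·exp(−πζ/√(1−ζ²)) = 100·exp(−π·0.3536/√(1−0.3536²)) ≈ 30.5%.

%OS ≈ 30.5%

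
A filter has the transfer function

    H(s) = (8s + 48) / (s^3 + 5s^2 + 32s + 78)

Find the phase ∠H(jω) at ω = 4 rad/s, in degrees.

∠H(j4) ≈ -58.10°

At s = j4: numerator = 48 + j32, denominator = -2 + j64.
∠H = ∠num − ∠den = 33.690° − (91.790°) = -58.10°.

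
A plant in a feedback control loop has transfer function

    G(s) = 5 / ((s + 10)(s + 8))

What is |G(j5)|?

Substitute s = j5: numerator = 5, denominator = 55 + j90.
|G(j5)| = |5| / |55 + j90| = 5 / 105.48 ≈ 0.04740.

|G(j5)| ≈ 0.04740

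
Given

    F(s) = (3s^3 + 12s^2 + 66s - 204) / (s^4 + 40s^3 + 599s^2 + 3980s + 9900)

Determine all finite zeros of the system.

Set the numerator to zero: 3s^3 + 12s^2 + 66s - 204 = 0, i.e. 3·(s^3 + 4s^2 + 22s - 68) = 0.
Factoring: (s^2 + 6s + 34)(s - 2) = 0.

s = -3 + 5j, -3 - 5j, 2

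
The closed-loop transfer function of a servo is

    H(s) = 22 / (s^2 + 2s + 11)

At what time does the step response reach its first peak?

t_p ≈ 0.9935 s

Comparing s^2 + 2s + 11 to s^2 + 2ζωₙs + ωₙ²: ωₙ = √11 ≈ 3.317 rad/s and ζ = 2/(2·√11) ≈ 0.3015.
ζωₙ = 2/2 = 1, so ω_d = ωₙ√(1−ζ²) = √(ωₙ² − (ζωₙ)²) = √(11 − 1²) = √10 ≈ 3.162 rad/s.
t_p = π/ω_d = π/3.162 ≈ 0.9935 s.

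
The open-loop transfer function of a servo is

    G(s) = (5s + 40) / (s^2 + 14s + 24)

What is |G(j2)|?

|G(j2)| ≈ 1.198

Substitute s = j2: numerator = 40 + j10, denominator = 20 + j28.
|G(j2)| = |40 + j10| / |20 + j28| = 41.231 / 34.409 ≈ 1.198.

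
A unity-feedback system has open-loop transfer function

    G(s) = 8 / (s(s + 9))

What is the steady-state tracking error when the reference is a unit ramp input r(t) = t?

G(s) has one pole at the origin.
This is a Type 1 system. Kv = lim_{s→0} s·G(s) = 8/9.
e_ss = 1/Kv = 1/(8/9) = 9/8 ≈ 1.125.

e_ss = 1.125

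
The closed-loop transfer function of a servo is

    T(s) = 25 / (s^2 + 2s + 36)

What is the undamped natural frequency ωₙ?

Compare the denominator to the standard form s^2 + 2ζωₙs + ωₙ².
ωₙ² = 36, so ωₙ = 6 rad/s.

ωₙ = 6 rad/s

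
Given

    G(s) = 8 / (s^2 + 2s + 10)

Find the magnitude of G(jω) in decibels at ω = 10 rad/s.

Substitute s = j10: numerator = 8, denominator = -90 + j20.
|G(j10)| = |8| / |-90 + j20| = 8 / 92.195 ≈ 0.08677.
In decibels: 20·log₁₀(0.08677) ≈ -21.2 dB.

|G(j10)|_dB ≈ -21.2 dB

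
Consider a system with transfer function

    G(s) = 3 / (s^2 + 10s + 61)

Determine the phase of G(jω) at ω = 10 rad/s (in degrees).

At s = j10: numerator = 3, denominator = -39 + j100.
∠G = ∠num − ∠den = 0° − (111.31°) = -111.3°.

∠G(j10) ≈ -111.3°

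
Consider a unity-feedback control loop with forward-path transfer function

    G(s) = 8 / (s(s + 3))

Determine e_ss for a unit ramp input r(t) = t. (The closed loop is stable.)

G(s) has one pole at the origin.
This is a Type 1 system. Kv = lim_{s→0} s·G(s) = 8/3.
e_ss = 1/Kv = 1/(8/3) = 3/8 ≈ 0.3750.

e_ss = 0.3750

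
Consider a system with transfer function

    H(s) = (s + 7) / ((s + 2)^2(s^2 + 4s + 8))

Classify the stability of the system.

The poles can be read from the denominator factors: s = -2, -2, -2 ± 2j.
Since all poles lie strictly in the left half-plane, the system is stable.

stable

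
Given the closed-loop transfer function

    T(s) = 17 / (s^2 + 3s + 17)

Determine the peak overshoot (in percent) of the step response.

Comparing s^2 + 3s + 17 to s^2 + 2ζωₙs + ωₙ²: ωₙ = √17 ≈ 4.123 rad/s and ζ = 3/(2·√17) ≈ 0.3638.
%OS = 100·exp(−πζ/√(1−ζ²)) = 100·exp(−π·0.3638/√(1−0.3638²)) ≈ 29.3%.

%OS ≈ 29.3%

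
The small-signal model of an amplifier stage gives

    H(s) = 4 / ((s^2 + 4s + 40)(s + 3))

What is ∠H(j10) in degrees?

At s = j10: numerator = 4, denominator = -580 - j480.
∠H = ∠num − ∠den = 0° − (-140.39°) = 140.4°.

∠H(j10) ≈ 140.4°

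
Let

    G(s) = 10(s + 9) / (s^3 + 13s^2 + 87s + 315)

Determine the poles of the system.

The poles are the roots of the denominator s^3 + 13s^2 + 87s + 315 = 0.
Trying s = -7: the polynomial evaluates to 0, so (s + 7) is a factor.
Dividing out leaves s^2 + 6s + 45 = 0.
The quadratic formula then gives s = -3 ± 6j.

s = -3 ± 6j, -7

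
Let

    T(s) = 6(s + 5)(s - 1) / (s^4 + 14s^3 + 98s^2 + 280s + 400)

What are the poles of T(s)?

s = -5 ± 5j, -2 ± 2j

The poles are the roots of the denominator s^4 + 14s^3 + 98s^2 + 280s + 400 = 0.
No real roots exist; factor into two real quadratics: (s^2 + 10s + 50)(s^2 + 4s + 8) = 0.
Each quadratic gives a conjugate pair via the quadratic formula.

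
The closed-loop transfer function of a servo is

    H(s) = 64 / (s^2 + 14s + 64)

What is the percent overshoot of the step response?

Comparing s^2 + 14s + 64 to s^2 + 2ζωₙs + ωₙ²: ωₙ = 8 rad/s and ζ = 14/(2·8) = 0.875.
%OS = 100·exp(−πζ/√(1−ζ²)) = 100·exp(−π·0.875/√(1−0.875²)) ≈ 0.342%.

%OS ≈ 0.342%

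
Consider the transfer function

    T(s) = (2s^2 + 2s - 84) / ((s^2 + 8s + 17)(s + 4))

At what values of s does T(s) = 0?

Set the numerator to zero: 2s^2 + 2s - 84 = 0, i.e. 2·(s^2 + s - 42) = 0.
Factoring: (s + 7)(s - 6) = 0.

s = -7, 6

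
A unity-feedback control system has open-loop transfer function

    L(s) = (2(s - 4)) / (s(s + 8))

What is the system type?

Type 1

The denominator has 1 factor of s at the origin (free integrator), so this is a Type 1 system.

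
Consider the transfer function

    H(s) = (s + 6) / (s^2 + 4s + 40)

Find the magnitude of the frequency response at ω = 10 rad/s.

Substitute s = j10: numerator = 6 + j10, denominator = -60 + j40.
|H(j10)| = |6 + j10| / |-60 + j40| = 11.662 / 72.111 ≈ 0.1617.

|H(j10)| ≈ 0.1617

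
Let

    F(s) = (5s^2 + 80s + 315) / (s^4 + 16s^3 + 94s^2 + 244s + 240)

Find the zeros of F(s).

Set the numerator to zero: 5s^2 + 80s + 315 = 0, i.e. 5·(s^2 + 16s + 63) = 0.
Factoring: (s + 9)(s + 7) = 0.

s = -9, -7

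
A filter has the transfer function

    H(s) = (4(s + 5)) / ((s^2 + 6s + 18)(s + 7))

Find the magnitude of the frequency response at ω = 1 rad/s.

|H(j1)| = 0.1600

Substitute s = j1: numerator = 20 + j4, denominator = 113 + j59.
|H(j1)| = |20 + j4| / |113 + j59| = 20.396 / 127.48 = 0.1600.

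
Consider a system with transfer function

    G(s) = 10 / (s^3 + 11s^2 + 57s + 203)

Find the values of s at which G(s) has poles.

The poles are the roots of the denominator s^3 + 11s^2 + 57s + 203 = 0.
Trying s = -7: the polynomial evaluates to 0, so (s + 7) is a factor.
Dividing out leaves s^2 + 4s + 29 = 0.
The quadratic formula then gives s = -2 ± 5j.

s = -2 ± 5j, -7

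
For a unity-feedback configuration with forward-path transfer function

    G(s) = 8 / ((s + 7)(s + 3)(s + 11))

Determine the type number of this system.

The denominator has no factor of s at the origin — no free integrator — so this is a Type 0 system.

Type 0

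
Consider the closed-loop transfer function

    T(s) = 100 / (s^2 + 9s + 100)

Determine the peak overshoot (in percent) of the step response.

Comparing s^2 + 9s + 100 to s^2 + 2ζωₙs + ωₙ²: ωₙ = 10 rad/s and ζ = 9/(2·10) = 0.45.
%OS = 100·exp(−πζ/√(1−ζ²)) = 100·exp(−π·0.45/√(1−0.45²)) ≈ 20.5%.

%OS ≈ 20.5%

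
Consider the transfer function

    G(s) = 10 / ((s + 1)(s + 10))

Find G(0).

G(0) = 1

At s = 0 each factor (s + a) contributes a and each (s^2 + bs + c) contributes c.
G(0) = 10·1 / ((1) · (10)) = 10/10 = 1.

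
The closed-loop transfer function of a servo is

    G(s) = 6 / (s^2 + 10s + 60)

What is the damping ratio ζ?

ζ ≈ 0.6455

Compare the denominator to the standard form s^2 + 2ζωₙs + ωₙ².
ωₙ² = 60, so ωₙ = √60 ≈ 7.746 rad/s.
2ζωₙ = 10, so ζ = 10/(2·√60) ≈ 0.6455.
With ζ = 0.6455 the response is underdamped.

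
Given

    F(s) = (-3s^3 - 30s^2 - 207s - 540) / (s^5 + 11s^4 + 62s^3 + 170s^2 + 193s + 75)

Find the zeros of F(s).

s = -3 + 6j, -3 - 6j, -4

Set the numerator to zero: -3s^3 - 30s^2 - 207s - 540 = 0, i.e. -3·(s^3 + 10s^2 + 69s + 180) = 0.
Factoring: (s^2 + 6s + 45)(s + 4) = 0.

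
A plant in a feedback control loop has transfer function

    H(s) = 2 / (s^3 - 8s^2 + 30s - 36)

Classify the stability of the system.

unstable

The denominator s^3 - 8s^2 + 30s - 36 factors as (s^2 - 6s + 18)(s - 2), giving poles at s = 3 + 3j, 3 - 3j, 2.
Since the pole(s) at s = 3 + 3j, 3 - 3j, 2 lie in the right half-plane, the system is unstable.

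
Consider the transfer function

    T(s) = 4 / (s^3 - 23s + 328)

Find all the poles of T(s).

s = 4 + 5j, 4 - 5j, -8

The poles are the roots of the denominator s^3 - 23s + 328 = 0.
Trying s = -8: the polynomial evaluates to 0, so (s + 8) is a factor.
Dividing out leaves s^2 - 8s + 41 = 0.
The quadratic formula then gives s = 4 ± 5j.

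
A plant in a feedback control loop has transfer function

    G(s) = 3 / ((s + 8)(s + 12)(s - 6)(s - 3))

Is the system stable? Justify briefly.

The poles can be read from the denominator factors: s = -8, -12, 6, 3.
Since the pole(s) at s = 6, 3 lie in the right half-plane, the system is unstable.

unstable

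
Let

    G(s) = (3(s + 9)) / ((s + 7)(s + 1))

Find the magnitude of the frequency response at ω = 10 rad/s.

Substitute s = j10: numerator = 27 + j30, denominator = -93 + j80.
|G(j10)| = |27 + j30| / |-93 + j80| = 40.361 / 122.67 ≈ 0.3290.

|G(j10)| ≈ 0.3290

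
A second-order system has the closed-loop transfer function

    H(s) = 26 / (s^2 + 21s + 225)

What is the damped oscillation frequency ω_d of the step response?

Comparing s^2 + 21s + 225 to s^2 + 2ζωₙs + ωₙ²: ωₙ = 15 rad/s and ζ = 21/(2·15) = 0.7.
ζωₙ = 21/2 = 10.5, so ω_d = ωₙ√(1−ζ²) = √(ωₙ² − (ζωₙ)²) = √(225 − 10.5²) = √114.75 ≈ 10.71 rad/s.

ω_d ≈ 10.71 rad/s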